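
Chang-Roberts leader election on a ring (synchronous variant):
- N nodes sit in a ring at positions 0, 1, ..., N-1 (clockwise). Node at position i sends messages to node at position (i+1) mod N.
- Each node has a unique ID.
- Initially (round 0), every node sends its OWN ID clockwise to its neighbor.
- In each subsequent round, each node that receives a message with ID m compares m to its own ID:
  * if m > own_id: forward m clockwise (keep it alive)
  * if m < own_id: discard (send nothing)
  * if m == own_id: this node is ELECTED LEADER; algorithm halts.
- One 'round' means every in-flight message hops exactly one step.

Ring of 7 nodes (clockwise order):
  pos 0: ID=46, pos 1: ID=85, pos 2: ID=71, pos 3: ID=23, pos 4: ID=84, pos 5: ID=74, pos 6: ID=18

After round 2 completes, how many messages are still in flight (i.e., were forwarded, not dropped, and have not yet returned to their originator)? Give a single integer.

Answer: 3

Derivation:
Round 1: pos1(id85) recv 46: drop; pos2(id71) recv 85: fwd; pos3(id23) recv 71: fwd; pos4(id84) recv 23: drop; pos5(id74) recv 84: fwd; pos6(id18) recv 74: fwd; pos0(id46) recv 18: drop
Round 2: pos3(id23) recv 85: fwd; pos4(id84) recv 71: drop; pos6(id18) recv 84: fwd; pos0(id46) recv 74: fwd
After round 2: 3 messages still in flight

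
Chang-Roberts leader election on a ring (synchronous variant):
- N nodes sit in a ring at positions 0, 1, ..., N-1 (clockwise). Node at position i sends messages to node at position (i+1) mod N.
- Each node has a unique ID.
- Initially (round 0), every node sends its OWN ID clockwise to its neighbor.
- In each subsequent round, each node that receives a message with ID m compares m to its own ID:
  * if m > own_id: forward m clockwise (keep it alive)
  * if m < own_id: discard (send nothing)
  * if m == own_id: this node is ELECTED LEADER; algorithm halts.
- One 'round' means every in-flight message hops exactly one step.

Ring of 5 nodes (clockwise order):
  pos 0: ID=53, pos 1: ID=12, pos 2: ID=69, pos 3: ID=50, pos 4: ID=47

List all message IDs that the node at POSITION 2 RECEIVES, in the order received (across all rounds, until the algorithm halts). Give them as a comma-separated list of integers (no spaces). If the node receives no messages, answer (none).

Round 1: pos1(id12) recv 53: fwd; pos2(id69) recv 12: drop; pos3(id50) recv 69: fwd; pos4(id47) recv 50: fwd; pos0(id53) recv 47: drop
Round 2: pos2(id69) recv 53: drop; pos4(id47) recv 69: fwd; pos0(id53) recv 50: drop
Round 3: pos0(id53) recv 69: fwd
Round 4: pos1(id12) recv 69: fwd
Round 5: pos2(id69) recv 69: ELECTED

Answer: 12,53,69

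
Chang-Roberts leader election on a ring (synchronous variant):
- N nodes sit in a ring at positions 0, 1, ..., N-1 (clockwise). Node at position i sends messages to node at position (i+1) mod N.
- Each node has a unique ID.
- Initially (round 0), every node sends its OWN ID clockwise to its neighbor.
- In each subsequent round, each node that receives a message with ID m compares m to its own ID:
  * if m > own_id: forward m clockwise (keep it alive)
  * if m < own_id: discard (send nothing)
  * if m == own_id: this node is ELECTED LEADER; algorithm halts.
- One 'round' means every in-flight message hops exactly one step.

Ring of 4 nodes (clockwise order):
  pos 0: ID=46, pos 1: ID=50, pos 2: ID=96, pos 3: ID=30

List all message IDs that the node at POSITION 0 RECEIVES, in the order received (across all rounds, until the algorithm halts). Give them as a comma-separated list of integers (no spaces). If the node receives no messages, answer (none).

Round 1: pos1(id50) recv 46: drop; pos2(id96) recv 50: drop; pos3(id30) recv 96: fwd; pos0(id46) recv 30: drop
Round 2: pos0(id46) recv 96: fwd
Round 3: pos1(id50) recv 96: fwd
Round 4: pos2(id96) recv 96: ELECTED

Answer: 30,96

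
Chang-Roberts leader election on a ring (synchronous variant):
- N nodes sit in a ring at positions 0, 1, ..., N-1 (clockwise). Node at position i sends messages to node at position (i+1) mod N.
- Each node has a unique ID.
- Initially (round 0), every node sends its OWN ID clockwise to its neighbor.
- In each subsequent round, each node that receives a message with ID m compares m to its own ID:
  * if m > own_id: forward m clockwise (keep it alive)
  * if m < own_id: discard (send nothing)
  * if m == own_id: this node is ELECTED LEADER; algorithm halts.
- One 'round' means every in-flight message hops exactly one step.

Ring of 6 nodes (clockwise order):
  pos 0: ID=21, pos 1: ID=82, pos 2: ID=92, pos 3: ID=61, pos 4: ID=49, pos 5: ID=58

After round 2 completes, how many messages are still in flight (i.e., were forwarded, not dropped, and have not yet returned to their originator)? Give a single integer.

Answer: 2

Derivation:
Round 1: pos1(id82) recv 21: drop; pos2(id92) recv 82: drop; pos3(id61) recv 92: fwd; pos4(id49) recv 61: fwd; pos5(id58) recv 49: drop; pos0(id21) recv 58: fwd
Round 2: pos4(id49) recv 92: fwd; pos5(id58) recv 61: fwd; pos1(id82) recv 58: drop
After round 2: 2 messages still in flight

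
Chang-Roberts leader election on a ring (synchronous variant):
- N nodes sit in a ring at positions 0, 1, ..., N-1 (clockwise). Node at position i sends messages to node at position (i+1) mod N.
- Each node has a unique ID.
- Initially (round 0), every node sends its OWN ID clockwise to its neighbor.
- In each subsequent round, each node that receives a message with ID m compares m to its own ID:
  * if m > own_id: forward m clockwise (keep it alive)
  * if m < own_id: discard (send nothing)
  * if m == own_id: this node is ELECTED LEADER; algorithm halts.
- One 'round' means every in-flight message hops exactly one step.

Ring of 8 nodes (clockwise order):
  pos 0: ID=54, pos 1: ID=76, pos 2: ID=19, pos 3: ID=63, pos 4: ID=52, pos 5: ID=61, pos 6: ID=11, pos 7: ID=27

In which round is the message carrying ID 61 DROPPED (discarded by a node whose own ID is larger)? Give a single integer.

Round 1: pos1(id76) recv 54: drop; pos2(id19) recv 76: fwd; pos3(id63) recv 19: drop; pos4(id52) recv 63: fwd; pos5(id61) recv 52: drop; pos6(id11) recv 61: fwd; pos7(id27) recv 11: drop; pos0(id54) recv 27: drop
Round 2: pos3(id63) recv 76: fwd; pos5(id61) recv 63: fwd; pos7(id27) recv 61: fwd
Round 3: pos4(id52) recv 76: fwd; pos6(id11) recv 63: fwd; pos0(id54) recv 61: fwd
Round 4: pos5(id61) recv 76: fwd; pos7(id27) recv 63: fwd; pos1(id76) recv 61: drop
Round 5: pos6(id11) recv 76: fwd; pos0(id54) recv 63: fwd
Round 6: pos7(id27) recv 76: fwd; pos1(id76) recv 63: drop
Round 7: pos0(id54) recv 76: fwd
Round 8: pos1(id76) recv 76: ELECTED
Message ID 61 originates at pos 5; dropped at pos 1 in round 4

Answer: 4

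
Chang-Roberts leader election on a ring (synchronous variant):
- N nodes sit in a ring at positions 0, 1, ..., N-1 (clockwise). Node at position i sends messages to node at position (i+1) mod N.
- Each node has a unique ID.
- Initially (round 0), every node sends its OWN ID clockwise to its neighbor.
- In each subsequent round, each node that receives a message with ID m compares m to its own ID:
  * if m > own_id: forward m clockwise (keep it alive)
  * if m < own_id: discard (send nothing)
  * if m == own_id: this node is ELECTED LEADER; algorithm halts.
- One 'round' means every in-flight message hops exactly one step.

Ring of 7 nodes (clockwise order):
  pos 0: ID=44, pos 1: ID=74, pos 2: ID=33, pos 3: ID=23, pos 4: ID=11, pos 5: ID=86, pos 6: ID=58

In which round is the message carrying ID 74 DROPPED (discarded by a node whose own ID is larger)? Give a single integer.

Round 1: pos1(id74) recv 44: drop; pos2(id33) recv 74: fwd; pos3(id23) recv 33: fwd; pos4(id11) recv 23: fwd; pos5(id86) recv 11: drop; pos6(id58) recv 86: fwd; pos0(id44) recv 58: fwd
Round 2: pos3(id23) recv 74: fwd; pos4(id11) recv 33: fwd; pos5(id86) recv 23: drop; pos0(id44) recv 86: fwd; pos1(id74) recv 58: drop
Round 3: pos4(id11) recv 74: fwd; pos5(id86) recv 33: drop; pos1(id74) recv 86: fwd
Round 4: pos5(id86) recv 74: drop; pos2(id33) recv 86: fwd
Round 5: pos3(id23) recv 86: fwd
Round 6: pos4(id11) recv 86: fwd
Round 7: pos5(id86) recv 86: ELECTED
Message ID 74 originates at pos 1; dropped at pos 5 in round 4

Answer: 4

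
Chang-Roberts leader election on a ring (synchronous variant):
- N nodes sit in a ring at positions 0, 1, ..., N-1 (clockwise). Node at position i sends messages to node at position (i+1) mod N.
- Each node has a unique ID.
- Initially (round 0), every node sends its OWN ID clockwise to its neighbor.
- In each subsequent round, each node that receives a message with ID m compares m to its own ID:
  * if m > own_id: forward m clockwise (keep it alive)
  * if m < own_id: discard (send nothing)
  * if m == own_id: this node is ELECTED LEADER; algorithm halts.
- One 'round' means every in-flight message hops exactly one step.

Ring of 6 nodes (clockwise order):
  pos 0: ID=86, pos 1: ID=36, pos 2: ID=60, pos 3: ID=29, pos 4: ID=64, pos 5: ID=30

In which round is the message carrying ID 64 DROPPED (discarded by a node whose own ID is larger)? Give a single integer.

Answer: 2

Derivation:
Round 1: pos1(id36) recv 86: fwd; pos2(id60) recv 36: drop; pos3(id29) recv 60: fwd; pos4(id64) recv 29: drop; pos5(id30) recv 64: fwd; pos0(id86) recv 30: drop
Round 2: pos2(id60) recv 86: fwd; pos4(id64) recv 60: drop; pos0(id86) recv 64: drop
Round 3: pos3(id29) recv 86: fwd
Round 4: pos4(id64) recv 86: fwd
Round 5: pos5(id30) recv 86: fwd
Round 6: pos0(id86) recv 86: ELECTED
Message ID 64 originates at pos 4; dropped at pos 0 in round 2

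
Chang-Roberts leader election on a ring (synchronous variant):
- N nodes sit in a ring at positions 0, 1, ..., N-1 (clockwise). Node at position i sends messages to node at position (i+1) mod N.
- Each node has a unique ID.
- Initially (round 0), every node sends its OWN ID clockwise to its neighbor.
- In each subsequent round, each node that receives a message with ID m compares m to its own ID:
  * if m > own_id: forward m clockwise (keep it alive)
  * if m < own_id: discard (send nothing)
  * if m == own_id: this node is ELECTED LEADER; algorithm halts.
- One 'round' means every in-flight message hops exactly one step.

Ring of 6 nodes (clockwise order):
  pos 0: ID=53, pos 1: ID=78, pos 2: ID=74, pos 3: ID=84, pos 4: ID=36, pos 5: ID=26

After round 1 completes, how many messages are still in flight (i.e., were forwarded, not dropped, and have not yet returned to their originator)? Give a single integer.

Round 1: pos1(id78) recv 53: drop; pos2(id74) recv 78: fwd; pos3(id84) recv 74: drop; pos4(id36) recv 84: fwd; pos5(id26) recv 36: fwd; pos0(id53) recv 26: drop
After round 1: 3 messages still in flight

Answer: 3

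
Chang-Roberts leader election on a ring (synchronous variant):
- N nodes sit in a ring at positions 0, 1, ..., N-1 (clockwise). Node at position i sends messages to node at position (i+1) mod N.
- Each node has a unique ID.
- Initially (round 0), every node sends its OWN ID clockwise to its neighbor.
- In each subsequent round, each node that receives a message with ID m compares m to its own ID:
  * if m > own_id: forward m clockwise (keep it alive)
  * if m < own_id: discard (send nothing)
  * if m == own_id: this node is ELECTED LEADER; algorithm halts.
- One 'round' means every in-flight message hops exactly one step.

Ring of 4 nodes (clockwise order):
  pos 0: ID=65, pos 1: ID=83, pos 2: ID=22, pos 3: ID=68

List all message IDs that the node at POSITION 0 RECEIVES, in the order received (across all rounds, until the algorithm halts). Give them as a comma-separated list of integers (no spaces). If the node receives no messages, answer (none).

Round 1: pos1(id83) recv 65: drop; pos2(id22) recv 83: fwd; pos3(id68) recv 22: drop; pos0(id65) recv 68: fwd
Round 2: pos3(id68) recv 83: fwd; pos1(id83) recv 68: drop
Round 3: pos0(id65) recv 83: fwd
Round 4: pos1(id83) recv 83: ELECTED

Answer: 68,83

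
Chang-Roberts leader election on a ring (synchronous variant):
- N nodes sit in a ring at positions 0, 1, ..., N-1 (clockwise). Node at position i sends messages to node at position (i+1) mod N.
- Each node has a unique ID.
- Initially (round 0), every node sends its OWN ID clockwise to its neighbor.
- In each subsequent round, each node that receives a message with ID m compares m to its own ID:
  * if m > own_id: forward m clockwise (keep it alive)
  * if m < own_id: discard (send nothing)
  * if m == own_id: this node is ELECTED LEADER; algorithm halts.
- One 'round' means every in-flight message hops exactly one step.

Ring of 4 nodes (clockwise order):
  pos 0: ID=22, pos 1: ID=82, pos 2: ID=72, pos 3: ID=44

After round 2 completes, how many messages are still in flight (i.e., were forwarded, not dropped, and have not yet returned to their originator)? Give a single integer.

Answer: 2

Derivation:
Round 1: pos1(id82) recv 22: drop; pos2(id72) recv 82: fwd; pos3(id44) recv 72: fwd; pos0(id22) recv 44: fwd
Round 2: pos3(id44) recv 82: fwd; pos0(id22) recv 72: fwd; pos1(id82) recv 44: drop
After round 2: 2 messages still in flight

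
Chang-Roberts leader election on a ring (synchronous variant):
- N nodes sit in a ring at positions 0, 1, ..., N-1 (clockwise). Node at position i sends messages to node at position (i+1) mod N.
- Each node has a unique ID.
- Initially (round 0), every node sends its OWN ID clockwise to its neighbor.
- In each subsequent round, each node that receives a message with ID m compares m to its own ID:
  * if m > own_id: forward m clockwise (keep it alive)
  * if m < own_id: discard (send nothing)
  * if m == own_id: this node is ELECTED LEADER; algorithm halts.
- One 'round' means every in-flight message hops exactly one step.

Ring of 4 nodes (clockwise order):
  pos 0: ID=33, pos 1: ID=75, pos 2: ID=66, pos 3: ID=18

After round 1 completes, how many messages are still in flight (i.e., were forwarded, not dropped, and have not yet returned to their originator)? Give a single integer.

Answer: 2

Derivation:
Round 1: pos1(id75) recv 33: drop; pos2(id66) recv 75: fwd; pos3(id18) recv 66: fwd; pos0(id33) recv 18: drop
After round 1: 2 messages still in flight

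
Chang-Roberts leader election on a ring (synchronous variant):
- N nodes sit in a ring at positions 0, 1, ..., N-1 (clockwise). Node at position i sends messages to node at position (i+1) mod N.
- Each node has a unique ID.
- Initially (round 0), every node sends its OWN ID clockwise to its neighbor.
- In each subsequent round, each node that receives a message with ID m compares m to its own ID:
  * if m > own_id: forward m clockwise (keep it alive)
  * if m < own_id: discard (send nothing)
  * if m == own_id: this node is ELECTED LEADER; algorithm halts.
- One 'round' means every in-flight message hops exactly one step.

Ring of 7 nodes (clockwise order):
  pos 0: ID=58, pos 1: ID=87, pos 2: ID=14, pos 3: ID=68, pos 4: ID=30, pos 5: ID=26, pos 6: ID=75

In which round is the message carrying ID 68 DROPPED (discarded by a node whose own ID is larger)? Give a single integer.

Answer: 3

Derivation:
Round 1: pos1(id87) recv 58: drop; pos2(id14) recv 87: fwd; pos3(id68) recv 14: drop; pos4(id30) recv 68: fwd; pos5(id26) recv 30: fwd; pos6(id75) recv 26: drop; pos0(id58) recv 75: fwd
Round 2: pos3(id68) recv 87: fwd; pos5(id26) recv 68: fwd; pos6(id75) recv 30: drop; pos1(id87) recv 75: drop
Round 3: pos4(id30) recv 87: fwd; pos6(id75) recv 68: drop
Round 4: pos5(id26) recv 87: fwd
Round 5: pos6(id75) recv 87: fwd
Round 6: pos0(id58) recv 87: fwd
Round 7: pos1(id87) recv 87: ELECTED
Message ID 68 originates at pos 3; dropped at pos 6 in round 3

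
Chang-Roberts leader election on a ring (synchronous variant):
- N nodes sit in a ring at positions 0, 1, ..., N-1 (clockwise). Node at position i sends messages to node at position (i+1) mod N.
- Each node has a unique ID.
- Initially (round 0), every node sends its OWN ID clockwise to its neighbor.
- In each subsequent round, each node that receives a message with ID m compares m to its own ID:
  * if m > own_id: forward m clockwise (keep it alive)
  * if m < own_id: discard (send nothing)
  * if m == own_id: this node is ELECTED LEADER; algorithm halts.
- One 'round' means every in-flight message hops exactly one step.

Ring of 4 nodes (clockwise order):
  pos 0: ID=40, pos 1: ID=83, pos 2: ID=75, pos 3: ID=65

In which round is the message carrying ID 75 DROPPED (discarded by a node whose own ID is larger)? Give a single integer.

Answer: 3

Derivation:
Round 1: pos1(id83) recv 40: drop; pos2(id75) recv 83: fwd; pos3(id65) recv 75: fwd; pos0(id40) recv 65: fwd
Round 2: pos3(id65) recv 83: fwd; pos0(id40) recv 75: fwd; pos1(id83) recv 65: drop
Round 3: pos0(id40) recv 83: fwd; pos1(id83) recv 75: drop
Round 4: pos1(id83) recv 83: ELECTED
Message ID 75 originates at pos 2; dropped at pos 1 in round 3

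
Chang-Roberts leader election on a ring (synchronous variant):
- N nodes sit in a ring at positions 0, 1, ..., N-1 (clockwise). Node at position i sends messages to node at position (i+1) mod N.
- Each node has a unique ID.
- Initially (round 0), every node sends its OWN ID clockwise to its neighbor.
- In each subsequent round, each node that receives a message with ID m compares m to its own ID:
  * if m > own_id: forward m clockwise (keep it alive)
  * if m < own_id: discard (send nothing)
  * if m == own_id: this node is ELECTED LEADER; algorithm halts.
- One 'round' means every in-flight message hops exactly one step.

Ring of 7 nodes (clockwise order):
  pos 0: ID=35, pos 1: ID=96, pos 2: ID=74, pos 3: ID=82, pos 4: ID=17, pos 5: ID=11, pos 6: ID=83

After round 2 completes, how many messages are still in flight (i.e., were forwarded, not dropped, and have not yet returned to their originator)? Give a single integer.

Answer: 2

Derivation:
Round 1: pos1(id96) recv 35: drop; pos2(id74) recv 96: fwd; pos3(id82) recv 74: drop; pos4(id17) recv 82: fwd; pos5(id11) recv 17: fwd; pos6(id83) recv 11: drop; pos0(id35) recv 83: fwd
Round 2: pos3(id82) recv 96: fwd; pos5(id11) recv 82: fwd; pos6(id83) recv 17: drop; pos1(id96) recv 83: drop
After round 2: 2 messages still in flight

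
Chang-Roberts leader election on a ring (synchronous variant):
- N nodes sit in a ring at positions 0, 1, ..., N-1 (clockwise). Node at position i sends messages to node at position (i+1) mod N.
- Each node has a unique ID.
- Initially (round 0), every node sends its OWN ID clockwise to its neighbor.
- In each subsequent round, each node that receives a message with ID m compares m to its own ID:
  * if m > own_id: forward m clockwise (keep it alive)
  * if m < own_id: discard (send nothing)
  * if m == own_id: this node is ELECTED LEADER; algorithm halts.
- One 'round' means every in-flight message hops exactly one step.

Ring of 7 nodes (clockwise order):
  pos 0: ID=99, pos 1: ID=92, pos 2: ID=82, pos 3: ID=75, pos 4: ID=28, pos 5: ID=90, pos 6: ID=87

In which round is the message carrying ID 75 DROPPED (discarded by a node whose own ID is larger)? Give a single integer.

Answer: 2

Derivation:
Round 1: pos1(id92) recv 99: fwd; pos2(id82) recv 92: fwd; pos3(id75) recv 82: fwd; pos4(id28) recv 75: fwd; pos5(id90) recv 28: drop; pos6(id87) recv 90: fwd; pos0(id99) recv 87: drop
Round 2: pos2(id82) recv 99: fwd; pos3(id75) recv 92: fwd; pos4(id28) recv 82: fwd; pos5(id90) recv 75: drop; pos0(id99) recv 90: drop
Round 3: pos3(id75) recv 99: fwd; pos4(id28) recv 92: fwd; pos5(id90) recv 82: drop
Round 4: pos4(id28) recv 99: fwd; pos5(id90) recv 92: fwd
Round 5: pos5(id90) recv 99: fwd; pos6(id87) recv 92: fwd
Round 6: pos6(id87) recv 99: fwd; pos0(id99) recv 92: drop
Round 7: pos0(id99) recv 99: ELECTED
Message ID 75 originates at pos 3; dropped at pos 5 in round 2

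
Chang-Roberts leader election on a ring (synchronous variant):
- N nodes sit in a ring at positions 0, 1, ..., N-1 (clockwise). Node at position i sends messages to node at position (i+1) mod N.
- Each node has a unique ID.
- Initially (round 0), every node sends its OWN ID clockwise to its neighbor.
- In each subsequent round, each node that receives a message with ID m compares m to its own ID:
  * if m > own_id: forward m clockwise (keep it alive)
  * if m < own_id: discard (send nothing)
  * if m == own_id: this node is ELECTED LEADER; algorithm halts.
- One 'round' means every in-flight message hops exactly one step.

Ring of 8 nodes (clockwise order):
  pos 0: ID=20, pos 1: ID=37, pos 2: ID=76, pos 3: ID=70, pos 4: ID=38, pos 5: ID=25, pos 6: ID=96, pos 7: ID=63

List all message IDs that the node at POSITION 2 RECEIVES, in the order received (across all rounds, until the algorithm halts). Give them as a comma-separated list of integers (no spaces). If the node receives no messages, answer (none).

Answer: 37,63,96

Derivation:
Round 1: pos1(id37) recv 20: drop; pos2(id76) recv 37: drop; pos3(id70) recv 76: fwd; pos4(id38) recv 70: fwd; pos5(id25) recv 38: fwd; pos6(id96) recv 25: drop; pos7(id63) recv 96: fwd; pos0(id20) recv 63: fwd
Round 2: pos4(id38) recv 76: fwd; pos5(id25) recv 70: fwd; pos6(id96) recv 38: drop; pos0(id20) recv 96: fwd; pos1(id37) recv 63: fwd
Round 3: pos5(id25) recv 76: fwd; pos6(id96) recv 70: drop; pos1(id37) recv 96: fwd; pos2(id76) recv 63: drop
Round 4: pos6(id96) recv 76: drop; pos2(id76) recv 96: fwd
Round 5: pos3(id70) recv 96: fwd
Round 6: pos4(id38) recv 96: fwd
Round 7: pos5(id25) recv 96: fwd
Round 8: pos6(id96) recv 96: ELECTED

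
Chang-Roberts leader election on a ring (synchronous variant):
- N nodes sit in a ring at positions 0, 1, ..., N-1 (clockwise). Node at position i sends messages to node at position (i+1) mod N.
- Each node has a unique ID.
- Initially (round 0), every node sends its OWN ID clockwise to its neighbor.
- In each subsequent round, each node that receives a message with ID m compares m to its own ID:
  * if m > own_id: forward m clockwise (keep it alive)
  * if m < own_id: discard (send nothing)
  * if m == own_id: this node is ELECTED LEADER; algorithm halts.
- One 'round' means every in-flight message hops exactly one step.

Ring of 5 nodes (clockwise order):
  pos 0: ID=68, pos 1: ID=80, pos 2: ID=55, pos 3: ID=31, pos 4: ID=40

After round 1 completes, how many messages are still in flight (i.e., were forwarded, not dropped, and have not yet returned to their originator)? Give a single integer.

Answer: 2

Derivation:
Round 1: pos1(id80) recv 68: drop; pos2(id55) recv 80: fwd; pos3(id31) recv 55: fwd; pos4(id40) recv 31: drop; pos0(id68) recv 40: drop
After round 1: 2 messages still in flight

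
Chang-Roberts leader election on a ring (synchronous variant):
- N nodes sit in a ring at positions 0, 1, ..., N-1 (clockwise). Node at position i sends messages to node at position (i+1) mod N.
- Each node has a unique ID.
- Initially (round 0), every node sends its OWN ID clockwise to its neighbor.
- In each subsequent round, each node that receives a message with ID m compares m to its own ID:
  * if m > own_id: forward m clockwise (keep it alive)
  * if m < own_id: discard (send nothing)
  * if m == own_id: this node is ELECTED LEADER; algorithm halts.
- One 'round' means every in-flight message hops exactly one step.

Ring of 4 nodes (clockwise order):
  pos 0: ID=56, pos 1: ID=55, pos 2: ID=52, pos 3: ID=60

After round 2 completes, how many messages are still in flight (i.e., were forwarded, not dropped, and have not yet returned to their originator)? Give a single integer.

Round 1: pos1(id55) recv 56: fwd; pos2(id52) recv 55: fwd; pos3(id60) recv 52: drop; pos0(id56) recv 60: fwd
Round 2: pos2(id52) recv 56: fwd; pos3(id60) recv 55: drop; pos1(id55) recv 60: fwd
After round 2: 2 messages still in flight

Answer: 2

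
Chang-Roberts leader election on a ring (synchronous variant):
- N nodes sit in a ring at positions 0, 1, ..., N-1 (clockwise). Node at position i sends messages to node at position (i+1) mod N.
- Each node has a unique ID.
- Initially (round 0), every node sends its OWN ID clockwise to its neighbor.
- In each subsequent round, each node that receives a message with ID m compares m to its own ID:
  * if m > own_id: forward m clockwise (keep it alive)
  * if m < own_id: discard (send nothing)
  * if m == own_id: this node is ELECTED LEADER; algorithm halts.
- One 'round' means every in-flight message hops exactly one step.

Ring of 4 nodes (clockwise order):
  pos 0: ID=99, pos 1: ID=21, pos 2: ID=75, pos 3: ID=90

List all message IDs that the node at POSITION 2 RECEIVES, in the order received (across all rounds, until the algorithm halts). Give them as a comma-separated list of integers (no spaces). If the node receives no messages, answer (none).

Round 1: pos1(id21) recv 99: fwd; pos2(id75) recv 21: drop; pos3(id90) recv 75: drop; pos0(id99) recv 90: drop
Round 2: pos2(id75) recv 99: fwd
Round 3: pos3(id90) recv 99: fwd
Round 4: pos0(id99) recv 99: ELECTED

Answer: 21,99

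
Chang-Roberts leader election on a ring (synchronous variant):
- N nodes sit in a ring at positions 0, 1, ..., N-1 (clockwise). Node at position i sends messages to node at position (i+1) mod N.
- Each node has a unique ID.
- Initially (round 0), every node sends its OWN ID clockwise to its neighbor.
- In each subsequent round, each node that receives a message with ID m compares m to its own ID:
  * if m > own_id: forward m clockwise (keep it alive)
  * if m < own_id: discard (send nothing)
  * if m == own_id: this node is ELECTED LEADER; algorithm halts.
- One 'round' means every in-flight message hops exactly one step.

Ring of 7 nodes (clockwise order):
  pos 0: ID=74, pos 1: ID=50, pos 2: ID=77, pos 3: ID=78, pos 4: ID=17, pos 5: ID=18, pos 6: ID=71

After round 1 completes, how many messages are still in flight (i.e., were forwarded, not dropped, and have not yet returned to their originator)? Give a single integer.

Round 1: pos1(id50) recv 74: fwd; pos2(id77) recv 50: drop; pos3(id78) recv 77: drop; pos4(id17) recv 78: fwd; pos5(id18) recv 17: drop; pos6(id71) recv 18: drop; pos0(id74) recv 71: drop
After round 1: 2 messages still in flight

Answer: 2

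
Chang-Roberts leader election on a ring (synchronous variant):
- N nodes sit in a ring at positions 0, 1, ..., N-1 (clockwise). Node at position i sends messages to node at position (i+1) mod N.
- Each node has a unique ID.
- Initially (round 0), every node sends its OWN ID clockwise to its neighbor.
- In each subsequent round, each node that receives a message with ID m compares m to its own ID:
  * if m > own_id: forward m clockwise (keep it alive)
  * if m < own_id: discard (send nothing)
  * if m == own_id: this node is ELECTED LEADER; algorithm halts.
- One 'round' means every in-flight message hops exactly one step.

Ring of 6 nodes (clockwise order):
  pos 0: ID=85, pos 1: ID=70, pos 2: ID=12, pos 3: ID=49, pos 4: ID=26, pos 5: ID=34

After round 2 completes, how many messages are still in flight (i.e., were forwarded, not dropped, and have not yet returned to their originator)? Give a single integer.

Answer: 3

Derivation:
Round 1: pos1(id70) recv 85: fwd; pos2(id12) recv 70: fwd; pos3(id49) recv 12: drop; pos4(id26) recv 49: fwd; pos5(id34) recv 26: drop; pos0(id85) recv 34: drop
Round 2: pos2(id12) recv 85: fwd; pos3(id49) recv 70: fwd; pos5(id34) recv 49: fwd
After round 2: 3 messages still in flight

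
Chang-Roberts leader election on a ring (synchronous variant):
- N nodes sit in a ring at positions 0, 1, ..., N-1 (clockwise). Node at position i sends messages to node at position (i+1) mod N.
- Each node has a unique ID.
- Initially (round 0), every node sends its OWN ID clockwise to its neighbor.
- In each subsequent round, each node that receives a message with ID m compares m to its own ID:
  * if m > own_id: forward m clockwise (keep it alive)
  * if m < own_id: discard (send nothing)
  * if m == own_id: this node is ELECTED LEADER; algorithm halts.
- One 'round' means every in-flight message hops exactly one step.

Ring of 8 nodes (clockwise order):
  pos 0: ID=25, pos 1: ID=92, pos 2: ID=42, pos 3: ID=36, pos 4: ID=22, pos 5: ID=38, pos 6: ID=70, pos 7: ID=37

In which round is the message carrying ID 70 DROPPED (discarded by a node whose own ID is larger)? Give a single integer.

Answer: 3

Derivation:
Round 1: pos1(id92) recv 25: drop; pos2(id42) recv 92: fwd; pos3(id36) recv 42: fwd; pos4(id22) recv 36: fwd; pos5(id38) recv 22: drop; pos6(id70) recv 38: drop; pos7(id37) recv 70: fwd; pos0(id25) recv 37: fwd
Round 2: pos3(id36) recv 92: fwd; pos4(id22) recv 42: fwd; pos5(id38) recv 36: drop; pos0(id25) recv 70: fwd; pos1(id92) recv 37: drop
Round 3: pos4(id22) recv 92: fwd; pos5(id38) recv 42: fwd; pos1(id92) recv 70: drop
Round 4: pos5(id38) recv 92: fwd; pos6(id70) recv 42: drop
Round 5: pos6(id70) recv 92: fwd
Round 6: pos7(id37) recv 92: fwd
Round 7: pos0(id25) recv 92: fwd
Round 8: pos1(id92) recv 92: ELECTED
Message ID 70 originates at pos 6; dropped at pos 1 in round 3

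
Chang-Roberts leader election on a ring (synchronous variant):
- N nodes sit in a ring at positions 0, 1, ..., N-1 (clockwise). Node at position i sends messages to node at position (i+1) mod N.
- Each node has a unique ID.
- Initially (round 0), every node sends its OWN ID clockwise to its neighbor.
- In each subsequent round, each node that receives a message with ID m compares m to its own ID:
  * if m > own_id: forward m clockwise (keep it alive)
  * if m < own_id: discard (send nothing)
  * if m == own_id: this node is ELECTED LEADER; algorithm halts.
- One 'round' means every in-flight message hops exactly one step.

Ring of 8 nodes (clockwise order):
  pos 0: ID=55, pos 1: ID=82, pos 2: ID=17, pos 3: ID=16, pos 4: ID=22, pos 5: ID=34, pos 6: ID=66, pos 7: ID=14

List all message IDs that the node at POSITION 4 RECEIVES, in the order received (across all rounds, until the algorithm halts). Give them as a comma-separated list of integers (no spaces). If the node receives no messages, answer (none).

Round 1: pos1(id82) recv 55: drop; pos2(id17) recv 82: fwd; pos3(id16) recv 17: fwd; pos4(id22) recv 16: drop; pos5(id34) recv 22: drop; pos6(id66) recv 34: drop; pos7(id14) recv 66: fwd; pos0(id55) recv 14: drop
Round 2: pos3(id16) recv 82: fwd; pos4(id22) recv 17: drop; pos0(id55) recv 66: fwd
Round 3: pos4(id22) recv 82: fwd; pos1(id82) recv 66: drop
Round 4: pos5(id34) recv 82: fwd
Round 5: pos6(id66) recv 82: fwd
Round 6: pos7(id14) recv 82: fwd
Round 7: pos0(id55) recv 82: fwd
Round 8: pos1(id82) recv 82: ELECTED

Answer: 16,17,82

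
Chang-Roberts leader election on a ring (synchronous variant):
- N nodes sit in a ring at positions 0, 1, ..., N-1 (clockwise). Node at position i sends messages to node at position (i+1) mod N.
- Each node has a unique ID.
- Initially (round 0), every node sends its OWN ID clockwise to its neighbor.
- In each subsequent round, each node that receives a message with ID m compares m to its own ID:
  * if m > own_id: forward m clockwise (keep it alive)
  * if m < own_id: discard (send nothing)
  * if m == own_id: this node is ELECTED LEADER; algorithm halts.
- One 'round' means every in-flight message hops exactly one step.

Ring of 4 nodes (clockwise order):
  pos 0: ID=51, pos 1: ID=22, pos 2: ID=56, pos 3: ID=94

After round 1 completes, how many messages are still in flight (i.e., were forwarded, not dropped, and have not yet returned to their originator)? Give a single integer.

Round 1: pos1(id22) recv 51: fwd; pos2(id56) recv 22: drop; pos3(id94) recv 56: drop; pos0(id51) recv 94: fwd
After round 1: 2 messages still in flight

Answer: 2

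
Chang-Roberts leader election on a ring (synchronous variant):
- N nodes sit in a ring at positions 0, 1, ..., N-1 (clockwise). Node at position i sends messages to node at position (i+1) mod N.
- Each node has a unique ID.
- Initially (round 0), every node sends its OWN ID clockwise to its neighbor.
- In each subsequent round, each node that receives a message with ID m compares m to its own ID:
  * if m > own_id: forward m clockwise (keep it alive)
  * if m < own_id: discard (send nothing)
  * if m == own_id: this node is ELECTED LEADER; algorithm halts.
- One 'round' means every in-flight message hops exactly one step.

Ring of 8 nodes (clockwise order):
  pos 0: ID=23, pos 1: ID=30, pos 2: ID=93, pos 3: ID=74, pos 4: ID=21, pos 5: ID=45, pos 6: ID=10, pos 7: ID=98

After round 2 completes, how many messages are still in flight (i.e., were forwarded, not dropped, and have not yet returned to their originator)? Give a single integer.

Answer: 3

Derivation:
Round 1: pos1(id30) recv 23: drop; pos2(id93) recv 30: drop; pos3(id74) recv 93: fwd; pos4(id21) recv 74: fwd; pos5(id45) recv 21: drop; pos6(id10) recv 45: fwd; pos7(id98) recv 10: drop; pos0(id23) recv 98: fwd
Round 2: pos4(id21) recv 93: fwd; pos5(id45) recv 74: fwd; pos7(id98) recv 45: drop; pos1(id30) recv 98: fwd
After round 2: 3 messages still in flight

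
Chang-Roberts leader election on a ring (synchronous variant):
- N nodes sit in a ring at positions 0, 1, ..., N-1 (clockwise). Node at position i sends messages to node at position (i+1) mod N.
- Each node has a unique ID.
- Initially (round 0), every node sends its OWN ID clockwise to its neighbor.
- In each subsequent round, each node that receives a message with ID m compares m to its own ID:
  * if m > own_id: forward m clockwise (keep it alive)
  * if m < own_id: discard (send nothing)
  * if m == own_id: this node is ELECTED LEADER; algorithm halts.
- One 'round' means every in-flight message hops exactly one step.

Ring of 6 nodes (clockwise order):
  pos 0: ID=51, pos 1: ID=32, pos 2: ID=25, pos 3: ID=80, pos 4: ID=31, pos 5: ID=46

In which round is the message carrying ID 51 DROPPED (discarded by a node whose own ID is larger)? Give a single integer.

Round 1: pos1(id32) recv 51: fwd; pos2(id25) recv 32: fwd; pos3(id80) recv 25: drop; pos4(id31) recv 80: fwd; pos5(id46) recv 31: drop; pos0(id51) recv 46: drop
Round 2: pos2(id25) recv 51: fwd; pos3(id80) recv 32: drop; pos5(id46) recv 80: fwd
Round 3: pos3(id80) recv 51: drop; pos0(id51) recv 80: fwd
Round 4: pos1(id32) recv 80: fwd
Round 5: pos2(id25) recv 80: fwd
Round 6: pos3(id80) recv 80: ELECTED
Message ID 51 originates at pos 0; dropped at pos 3 in round 3

Answer: 3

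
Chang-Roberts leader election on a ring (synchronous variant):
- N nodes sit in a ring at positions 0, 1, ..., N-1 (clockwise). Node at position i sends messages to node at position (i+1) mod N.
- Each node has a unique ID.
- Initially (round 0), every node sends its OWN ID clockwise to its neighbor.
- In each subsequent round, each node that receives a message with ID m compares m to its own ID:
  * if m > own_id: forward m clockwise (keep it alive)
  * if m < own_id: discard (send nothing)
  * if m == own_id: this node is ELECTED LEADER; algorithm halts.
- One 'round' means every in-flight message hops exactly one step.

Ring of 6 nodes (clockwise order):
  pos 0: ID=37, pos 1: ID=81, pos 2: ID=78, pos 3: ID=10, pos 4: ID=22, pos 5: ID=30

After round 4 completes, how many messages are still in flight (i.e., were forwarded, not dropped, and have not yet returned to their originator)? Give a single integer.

Round 1: pos1(id81) recv 37: drop; pos2(id78) recv 81: fwd; pos3(id10) recv 78: fwd; pos4(id22) recv 10: drop; pos5(id30) recv 22: drop; pos0(id37) recv 30: drop
Round 2: pos3(id10) recv 81: fwd; pos4(id22) recv 78: fwd
Round 3: pos4(id22) recv 81: fwd; pos5(id30) recv 78: fwd
Round 4: pos5(id30) recv 81: fwd; pos0(id37) recv 78: fwd
After round 4: 2 messages still in flight

Answer: 2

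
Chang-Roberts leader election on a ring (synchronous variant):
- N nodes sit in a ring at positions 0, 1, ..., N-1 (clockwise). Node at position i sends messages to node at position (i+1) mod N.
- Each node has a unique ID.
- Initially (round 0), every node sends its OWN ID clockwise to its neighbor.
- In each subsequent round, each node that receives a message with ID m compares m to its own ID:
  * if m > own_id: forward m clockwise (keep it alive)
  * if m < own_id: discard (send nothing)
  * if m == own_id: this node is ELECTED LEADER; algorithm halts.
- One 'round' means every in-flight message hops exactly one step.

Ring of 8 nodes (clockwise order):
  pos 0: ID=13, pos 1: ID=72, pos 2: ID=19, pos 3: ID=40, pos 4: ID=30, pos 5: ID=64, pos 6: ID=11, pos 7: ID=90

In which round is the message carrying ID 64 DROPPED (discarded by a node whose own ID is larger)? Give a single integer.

Answer: 2

Derivation:
Round 1: pos1(id72) recv 13: drop; pos2(id19) recv 72: fwd; pos3(id40) recv 19: drop; pos4(id30) recv 40: fwd; pos5(id64) recv 30: drop; pos6(id11) recv 64: fwd; pos7(id90) recv 11: drop; pos0(id13) recv 90: fwd
Round 2: pos3(id40) recv 72: fwd; pos5(id64) recv 40: drop; pos7(id90) recv 64: drop; pos1(id72) recv 90: fwd
Round 3: pos4(id30) recv 72: fwd; pos2(id19) recv 90: fwd
Round 4: pos5(id64) recv 72: fwd; pos3(id40) recv 90: fwd
Round 5: pos6(id11) recv 72: fwd; pos4(id30) recv 90: fwd
Round 6: pos7(id90) recv 72: drop; pos5(id64) recv 90: fwd
Round 7: pos6(id11) recv 90: fwd
Round 8: pos7(id90) recv 90: ELECTED
Message ID 64 originates at pos 5; dropped at pos 7 in round 2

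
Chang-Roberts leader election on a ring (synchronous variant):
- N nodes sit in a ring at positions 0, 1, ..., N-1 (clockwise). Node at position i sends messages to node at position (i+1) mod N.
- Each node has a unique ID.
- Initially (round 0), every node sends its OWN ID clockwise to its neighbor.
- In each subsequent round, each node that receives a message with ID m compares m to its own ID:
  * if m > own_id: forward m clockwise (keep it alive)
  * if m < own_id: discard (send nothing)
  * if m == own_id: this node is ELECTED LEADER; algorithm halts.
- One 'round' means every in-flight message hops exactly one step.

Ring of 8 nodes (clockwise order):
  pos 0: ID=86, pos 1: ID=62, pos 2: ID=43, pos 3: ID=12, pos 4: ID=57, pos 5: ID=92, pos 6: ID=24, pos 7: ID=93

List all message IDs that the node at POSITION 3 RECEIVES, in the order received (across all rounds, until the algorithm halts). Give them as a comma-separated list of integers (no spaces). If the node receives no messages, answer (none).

Round 1: pos1(id62) recv 86: fwd; pos2(id43) recv 62: fwd; pos3(id12) recv 43: fwd; pos4(id57) recv 12: drop; pos5(id92) recv 57: drop; pos6(id24) recv 92: fwd; pos7(id93) recv 24: drop; pos0(id86) recv 93: fwd
Round 2: pos2(id43) recv 86: fwd; pos3(id12) recv 62: fwd; pos4(id57) recv 43: drop; pos7(id93) recv 92: drop; pos1(id62) recv 93: fwd
Round 3: pos3(id12) recv 86: fwd; pos4(id57) recv 62: fwd; pos2(id43) recv 93: fwd
Round 4: pos4(id57) recv 86: fwd; pos5(id92) recv 62: drop; pos3(id12) recv 93: fwd
Round 5: pos5(id92) recv 86: drop; pos4(id57) recv 93: fwd
Round 6: pos5(id92) recv 93: fwd
Round 7: pos6(id24) recv 93: fwd
Round 8: pos7(id93) recv 93: ELECTED

Answer: 43,62,86,93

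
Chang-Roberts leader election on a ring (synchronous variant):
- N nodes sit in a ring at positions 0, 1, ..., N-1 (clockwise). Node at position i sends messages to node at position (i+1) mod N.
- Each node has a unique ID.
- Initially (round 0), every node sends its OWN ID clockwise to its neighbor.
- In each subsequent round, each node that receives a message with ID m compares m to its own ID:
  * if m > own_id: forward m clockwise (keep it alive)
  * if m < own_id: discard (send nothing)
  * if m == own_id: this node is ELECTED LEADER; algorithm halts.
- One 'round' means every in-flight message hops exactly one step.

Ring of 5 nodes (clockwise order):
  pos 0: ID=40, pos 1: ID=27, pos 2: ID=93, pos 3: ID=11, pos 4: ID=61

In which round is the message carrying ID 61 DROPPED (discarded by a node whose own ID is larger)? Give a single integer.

Answer: 3

Derivation:
Round 1: pos1(id27) recv 40: fwd; pos2(id93) recv 27: drop; pos3(id11) recv 93: fwd; pos4(id61) recv 11: drop; pos0(id40) recv 61: fwd
Round 2: pos2(id93) recv 40: drop; pos4(id61) recv 93: fwd; pos1(id27) recv 61: fwd
Round 3: pos0(id40) recv 93: fwd; pos2(id93) recv 61: drop
Round 4: pos1(id27) recv 93: fwd
Round 5: pos2(id93) recv 93: ELECTED
Message ID 61 originates at pos 4; dropped at pos 2 in round 3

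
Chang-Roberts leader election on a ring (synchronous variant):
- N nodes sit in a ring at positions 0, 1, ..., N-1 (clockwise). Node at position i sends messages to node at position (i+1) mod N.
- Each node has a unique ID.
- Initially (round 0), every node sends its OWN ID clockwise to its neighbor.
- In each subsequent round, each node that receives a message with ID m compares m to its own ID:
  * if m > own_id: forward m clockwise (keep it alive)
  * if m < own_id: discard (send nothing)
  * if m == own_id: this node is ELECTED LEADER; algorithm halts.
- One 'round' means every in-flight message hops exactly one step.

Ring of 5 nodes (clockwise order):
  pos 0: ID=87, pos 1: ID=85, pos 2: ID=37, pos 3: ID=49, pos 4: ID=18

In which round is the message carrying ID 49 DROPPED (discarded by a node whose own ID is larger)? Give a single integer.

Round 1: pos1(id85) recv 87: fwd; pos2(id37) recv 85: fwd; pos3(id49) recv 37: drop; pos4(id18) recv 49: fwd; pos0(id87) recv 18: drop
Round 2: pos2(id37) recv 87: fwd; pos3(id49) recv 85: fwd; pos0(id87) recv 49: drop
Round 3: pos3(id49) recv 87: fwd; pos4(id18) recv 85: fwd
Round 4: pos4(id18) recv 87: fwd; pos0(id87) recv 85: drop
Round 5: pos0(id87) recv 87: ELECTED
Message ID 49 originates at pos 3; dropped at pos 0 in round 2

Answer: 2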